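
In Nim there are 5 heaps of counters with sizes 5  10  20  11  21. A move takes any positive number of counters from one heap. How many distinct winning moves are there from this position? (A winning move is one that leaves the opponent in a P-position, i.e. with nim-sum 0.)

Bitwise XOR of the heap sizes:
  00101  (5)
  01010  (10)
  10100  (20)
  01011  (11)
  10101  (21)
  -----
  00101  (5)
The overall nim-sum is X = 5. A heap of size p has a winning move iff p XOR X < p (reduce it to p XOR X).
  5: 5 XOR 5 = 0 < 5 — winning move (to 0).
  10: 10 XOR 5 = 15 ≥ 10 — no move.
  20: 20 XOR 5 = 17 < 20 — winning move (to 17).
  11: 11 XOR 5 = 14 ≥ 11 — no move.
  21: 21 XOR 5 = 16 < 21 — winning move (to 16).
That gives 3 winning moves.

3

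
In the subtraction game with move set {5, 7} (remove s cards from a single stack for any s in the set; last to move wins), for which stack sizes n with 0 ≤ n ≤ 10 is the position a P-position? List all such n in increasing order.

Grundy values for subtraction set {5, 7}:
k:     0  1  2  3  4  5  6  7  8  9 10
g(k):  0  0  0  0  0  1  1  1  1  1  2
The P-positions (g = 0) in 0..10 are 0, 1, 2, 3, 4.

0, 1, 2, 3, 4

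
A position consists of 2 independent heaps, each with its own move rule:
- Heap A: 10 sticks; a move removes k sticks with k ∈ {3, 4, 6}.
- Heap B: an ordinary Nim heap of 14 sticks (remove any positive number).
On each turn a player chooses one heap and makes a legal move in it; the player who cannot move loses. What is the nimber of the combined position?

Build the Grundy sequence for heap A with g(k) = mex{g(k−s) : s ∈ {3, 4, 6}, s ≤ k}:
k:     0  1  2  3  4  5  6  7  8  9 10
g(k):  0  0  0  1  1  1  2  2  2  0  0
So g(10) = 0.
Heap B is a plain Nim heap of size 14, so its Grundy value is 14.
The value of a disjunctive sum is the nim-sum of the parts.
Combined value = 0 XOR 14 = 14.

14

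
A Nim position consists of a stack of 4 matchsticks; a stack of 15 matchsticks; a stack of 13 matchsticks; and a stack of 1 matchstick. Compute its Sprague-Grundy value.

7

In binary:
  0100  (4)
  1111  (15)
  1101  (13)
  0001  (1)
  ----
  0111  (7)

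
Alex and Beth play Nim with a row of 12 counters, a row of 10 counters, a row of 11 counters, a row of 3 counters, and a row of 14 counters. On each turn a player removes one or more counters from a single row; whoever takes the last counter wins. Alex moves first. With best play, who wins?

Beth wins

Bitwise XOR of the heap sizes:
  1100  (12)
  1010  (10)
  1011  (11)
  0011  (3)
  1110  (14)
  ----
  0000  (0)
The nim-sum is 0, so this is a P-position: the player to move is in a losing position under optimal play; Alex is about to move from it and so loses — Beth wins.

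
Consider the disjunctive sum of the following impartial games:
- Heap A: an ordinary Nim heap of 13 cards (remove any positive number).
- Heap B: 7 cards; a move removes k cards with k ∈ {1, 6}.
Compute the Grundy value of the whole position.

13

Heap A is a plain Nim heap of size 13, so its Grundy value is 13.
Build the Grundy sequence for heap B with g(k) = mex{g(k−s) : s ∈ {1, 6}, s ≤ k}:
k:     0  1  2  3  4  5  6  7
g(k):  0  1  0  1  0  1  2  0
So g(7) = 0.
The value of a disjunctive sum is the nim-sum of the parts.
Combined value = 13 XOR 0 = 13.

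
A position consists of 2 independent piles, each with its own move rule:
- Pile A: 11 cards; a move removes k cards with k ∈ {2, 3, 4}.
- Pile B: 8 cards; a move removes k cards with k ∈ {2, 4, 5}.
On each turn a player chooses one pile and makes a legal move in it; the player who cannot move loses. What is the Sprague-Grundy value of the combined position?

Grundy values for pile A (subtraction set {2, 3, 4}):
g(0) = mex{} = 0
g(1) = mex{} = 0
g(2) = mex{0} = 1
g(3) = mex{0} = 1
g(4) = mex{0,1} = 2
g(5) = mex{0,1} = 2
g(6) = mex{1,2} = 0
g(7) = mex{1,2} = 0
g(8) = mex{0,2} = 1
g(9) = mex{0,2} = 1
g(10) = mex{0,1} = 2
g(11) = mex{0,1} = 2
So g(11) = 2.
Build the Grundy sequence for pile B with g(k) = mex{g(k−s) : s ∈ {2, 4, 5}, s ≤ k}:
k:     0  1  2  3  4  5  6  7  8
g(k):  0  0  1  1  2  2  3  0  0
So g(8) = 0.
By the Sprague-Grundy theorem, the Grundy value of a sum of independent games is the XOR of the component values.
Combined value = 2 ⊕ 0 = 2.

2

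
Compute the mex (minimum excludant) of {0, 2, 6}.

0 is in the set but 1 is not, so the mex is 1.

1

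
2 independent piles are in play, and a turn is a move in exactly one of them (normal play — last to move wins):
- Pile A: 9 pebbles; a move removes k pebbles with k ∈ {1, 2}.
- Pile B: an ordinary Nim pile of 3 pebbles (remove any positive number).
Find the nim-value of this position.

3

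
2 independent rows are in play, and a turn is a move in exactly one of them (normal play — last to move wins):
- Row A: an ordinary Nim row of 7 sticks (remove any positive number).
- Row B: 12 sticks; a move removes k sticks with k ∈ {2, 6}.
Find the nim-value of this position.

Row A is a plain Nim row of size 7, so its Grundy value is 7.
Build the Grundy sequence for row B with g(k) = mex{g(k−s) : s ∈ {2, 6}, s ≤ k}:
k:     0  1  2  3  4  5  6  7  8  9 10 11 12
g(k):  0  0  1  1  0  0  1  1  0  0  1  1  0
So g(12) = 0.
The value of a disjunctive sum is the nim-sum of the parts.
Combined value = 7 ⊕ 0 = 7.

7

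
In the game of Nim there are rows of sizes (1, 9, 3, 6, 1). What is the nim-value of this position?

Write each in binary and XOR column by column:
  0001  (1)
  1001  (9)
  0011  (3)
  0110  (6)
  0001  (1)
  ----
  1100  (12)

12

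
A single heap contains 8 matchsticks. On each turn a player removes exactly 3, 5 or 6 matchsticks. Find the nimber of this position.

2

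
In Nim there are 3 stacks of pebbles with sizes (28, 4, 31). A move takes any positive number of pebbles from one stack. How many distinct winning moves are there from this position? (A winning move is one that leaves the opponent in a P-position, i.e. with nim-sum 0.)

3

Nim-sum: 28 ⊕ 4 ⊕ 31 = 7.
The overall nim-sum is X = 7. A stack of size p has a winning move iff p XOR X < p (reduce it to p XOR X).
  28: 28 XOR 7 = 27 < 28 — winning move (to 27).
  4: 4 XOR 7 = 3 < 4 — winning move (to 3).
  31: 31 XOR 7 = 24 < 31 — winning move (to 24).
That gives 3 winning moves.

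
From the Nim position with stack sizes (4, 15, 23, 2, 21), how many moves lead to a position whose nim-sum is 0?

1

Compute the nim-sum pairwise:
4 XOR 15 = 11
11 XOR 23 = 28
28 XOR 2 = 30
30 XOR 21 = 11
The overall nim-sum is X = 11. A stack of size p has a winning move iff p XOR X < p (reduce it to p XOR X).
  4: 4 XOR 11 = 15 ≥ 4 — no move.
  15: 15 XOR 11 = 4 < 15 — winning move (to 4).
  23: 23 XOR 11 = 28 ≥ 23 — no move.
  2: 2 XOR 11 = 9 ≥ 2 — no move.
  21: 21 XOR 11 = 30 ≥ 21 — no move.
That gives 1 winning move.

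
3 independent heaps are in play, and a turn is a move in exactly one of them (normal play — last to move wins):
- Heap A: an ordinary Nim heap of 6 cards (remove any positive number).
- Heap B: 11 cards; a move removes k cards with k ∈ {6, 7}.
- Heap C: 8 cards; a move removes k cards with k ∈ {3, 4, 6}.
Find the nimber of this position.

5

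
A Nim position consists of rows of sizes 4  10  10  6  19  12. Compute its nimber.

29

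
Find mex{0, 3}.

1

0 is in the set but 1 is not, so the mex is 1.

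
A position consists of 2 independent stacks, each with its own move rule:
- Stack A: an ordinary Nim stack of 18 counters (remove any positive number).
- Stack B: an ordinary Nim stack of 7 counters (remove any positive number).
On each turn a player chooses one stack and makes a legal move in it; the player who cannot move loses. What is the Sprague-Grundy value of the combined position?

21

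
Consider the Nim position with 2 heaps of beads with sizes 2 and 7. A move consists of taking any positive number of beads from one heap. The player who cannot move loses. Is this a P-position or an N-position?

N-position

Write each in binary and XOR column by column:
  010  (2)
  111  (7)
  ---
  101  (5)
The nim-sum is 5 ≠ 0, so this is an N-position: the player to move can win.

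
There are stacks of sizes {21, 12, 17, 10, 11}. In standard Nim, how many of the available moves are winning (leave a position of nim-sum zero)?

3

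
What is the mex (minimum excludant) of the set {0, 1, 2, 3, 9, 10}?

4

The values 0, 1, 2, 3 are all present; 4 is the first non-negative integer missing from the set.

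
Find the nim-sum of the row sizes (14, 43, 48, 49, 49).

21

In binary:
  001110  (14)
  101011  (43)
  110000  (48)
  110001  (49)
  110001  (49)
  ------
  010101  (21)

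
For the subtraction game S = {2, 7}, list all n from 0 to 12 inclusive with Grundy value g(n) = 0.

Grundy values for subtraction set {2, 7}:
g(0) = mex{} = 0
g(1) = mex{} = 0
g(2) = mex{0} = 1
g(3) = mex{0} = 1
g(4) = mex{1} = 0
g(5) = mex{1} = 0
g(6) = mex{0} = 1
g(7) = mex{0} = 1
g(8) = mex{0,1} = 2
g(9) = mex{1} = 0
g(10) = mex{1,2} = 0
g(11) = mex{0} = 1
g(12) = mex{0} = 1
The P-positions (g = 0) in 0..12 are 0, 1, 4, 5, 9, 10.

0, 1, 4, 5, 9, 10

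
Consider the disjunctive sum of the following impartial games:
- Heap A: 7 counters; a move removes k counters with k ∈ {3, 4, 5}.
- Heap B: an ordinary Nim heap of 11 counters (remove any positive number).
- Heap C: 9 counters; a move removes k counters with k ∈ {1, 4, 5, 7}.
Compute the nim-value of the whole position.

8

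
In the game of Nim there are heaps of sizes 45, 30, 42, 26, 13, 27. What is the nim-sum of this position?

21

Compute the nim-sum pairwise:
45 XOR 30 = 51
51 XOR 42 = 25
25 XOR 26 = 3
3 XOR 13 = 14
14 XOR 27 = 21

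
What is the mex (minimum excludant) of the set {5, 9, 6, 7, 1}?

0

0 is not in the set, so the mex is 0.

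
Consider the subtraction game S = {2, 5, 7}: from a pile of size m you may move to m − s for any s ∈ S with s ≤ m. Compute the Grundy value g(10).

0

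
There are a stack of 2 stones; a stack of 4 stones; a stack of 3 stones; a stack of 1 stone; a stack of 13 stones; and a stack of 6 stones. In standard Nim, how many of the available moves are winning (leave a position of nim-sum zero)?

Write each in binary and XOR column by column:
  0010  (2)
  0100  (4)
  0011  (3)
  0001  (1)
  1101  (13)
  0110  (6)
  ----
  1111  (15)
The overall nim-sum is X = 15. A stack of size p has a winning move iff p XOR X < p (reduce it to p XOR X).
  2: 2 XOR 15 = 13 ≥ 2 — no move.
  4: 4 XOR 15 = 11 ≥ 4 — no move.
  3: 3 XOR 15 = 12 ≥ 3 — no move.
  1: 1 XOR 15 = 14 ≥ 1 — no move.
  13: 13 XOR 15 = 2 < 13 — winning move (to 2).
  6: 6 XOR 15 = 9 ≥ 6 — no move.
That gives 1 winning move.

1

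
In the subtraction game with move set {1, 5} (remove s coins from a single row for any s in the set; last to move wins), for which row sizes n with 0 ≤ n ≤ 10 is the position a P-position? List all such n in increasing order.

0, 2, 4, 6, 8, 10

Grundy values for subtraction set {1, 5}:
g(0) = mex{} = 0
g(1) = mex{0} = 1
g(2) = mex{1} = 0
g(3) = mex{0} = 1
g(4) = mex{1} = 0
g(5) = mex{0} = 1
g(6) = mex{1} = 0
g(7) = mex{0} = 1
g(8) = mex{1} = 0
g(9) = mex{0} = 1
g(10) = mex{1} = 0
The P-positions (g = 0) in 0..10 are 0, 2, 4, 6, 8, 10.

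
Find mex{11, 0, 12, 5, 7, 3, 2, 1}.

The values 0, 1, 2, 3 are all present; 4 is the first non-negative integer missing from the set.

4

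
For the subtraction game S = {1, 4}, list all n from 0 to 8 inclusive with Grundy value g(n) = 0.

Build the Grundy sequence with g(k) = mex{g(k−s) : s ∈ {1, 4}, s ≤ k}:
g(0) = mex{} = 0
g(1) = mex{0} = 1
g(2) = mex{1} = 0
g(3) = mex{0} = 1
g(4) = mex{0,1} = 2
g(5) = mex{1,2} = 0
g(6) = mex{0} = 1
g(7) = mex{1} = 0
g(8) = mex{0,2} = 1
The P-positions (g = 0) in 0..8 are 0, 2, 5, 7.

0, 2, 5, 7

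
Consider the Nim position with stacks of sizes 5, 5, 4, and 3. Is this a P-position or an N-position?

N-position

Compute the nim-sum pairwise:
5 ^ 5 = 0
0 ^ 4 = 4
4 ^ 3 = 7
The nim-sum is 7 ≠ 0, so this is an N-position: the player to move can win.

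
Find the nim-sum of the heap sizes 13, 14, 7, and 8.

12

Compute the nim-sum pairwise:
13 XOR 14 = 3
3 XOR 7 = 4
4 XOR 8 = 12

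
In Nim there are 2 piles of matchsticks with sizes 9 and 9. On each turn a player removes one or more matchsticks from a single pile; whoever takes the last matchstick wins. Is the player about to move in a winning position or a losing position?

Losing position

Compute the nim-sum pairwise:
9 ⊕ 9 = 0
The nim-sum is 0, so this is a P-position: the player to move is in a losing position under optimal play.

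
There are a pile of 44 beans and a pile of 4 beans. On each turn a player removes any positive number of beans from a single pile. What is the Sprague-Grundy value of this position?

40

Write each in binary and XOR column by column:
  101100  (44)
  000100  (4)
  ------
  101000  (40)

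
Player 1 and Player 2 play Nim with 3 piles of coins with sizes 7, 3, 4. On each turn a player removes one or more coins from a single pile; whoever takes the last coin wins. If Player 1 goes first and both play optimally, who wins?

Nim-sum: 7 ^ 3 ^ 4 = 0.
The nim-sum is 0, so this is a P-position: the player to move is in a losing position under optimal play; Player 1 is about to move from it and so loses — Player 2 wins.

Player 2 wins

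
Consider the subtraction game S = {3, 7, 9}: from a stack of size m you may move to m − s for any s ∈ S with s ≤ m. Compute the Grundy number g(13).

Build the Grundy sequence with g(k) = mex{g(k−s) : s ∈ {3, 7, 9}, s ≤ k}:
k:     0  1  2  3  4  5  6  7  8  9 10 11 12 13
g(k):  0  0  0  1  1  1  0  2  2  1  3  3  0  2
So g(13) = 2.

2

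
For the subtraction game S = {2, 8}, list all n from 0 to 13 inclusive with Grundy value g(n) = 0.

0, 1, 4, 5, 10, 11

Grundy values for subtraction set {2, 8}:
g(0) = mex{} = 0
g(1) = mex{} = 0
g(2) = mex{0} = 1
g(3) = mex{0} = 1
g(4) = mex{1} = 0
g(5) = mex{1} = 0
g(6) = mex{0} = 1
g(7) = mex{0} = 1
g(8) = mex{0,1} = 2
g(9) = mex{0,1} = 2
g(10) = mex{1,2} = 0
g(11) = mex{1,2} = 0
g(12) = mex{0} = 1
g(13) = mex{0} = 1
The P-positions (g = 0) in 0..13 are 0, 1, 4, 5, 10, 11.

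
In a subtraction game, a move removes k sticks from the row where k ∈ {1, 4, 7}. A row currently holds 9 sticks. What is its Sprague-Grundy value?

Build the Grundy sequence with g(k) = mex{g(k−s) : s ∈ {1, 4, 7}, s ≤ k}:
k:     0  1  2  3  4  5  6  7  8  9
g(k):  0  1  0  1  2  0  1  2  0  1
So g(9) = 1.

1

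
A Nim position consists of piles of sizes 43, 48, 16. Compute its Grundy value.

Compute the nim-sum pairwise:
43 ⊕ 48 = 27
27 ⊕ 16 = 11

11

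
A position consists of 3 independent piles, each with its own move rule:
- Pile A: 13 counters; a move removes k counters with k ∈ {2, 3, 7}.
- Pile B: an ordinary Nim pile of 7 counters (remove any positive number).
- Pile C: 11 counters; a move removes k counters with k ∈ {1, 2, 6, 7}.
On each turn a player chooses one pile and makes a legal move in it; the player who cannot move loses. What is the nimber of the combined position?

Grundy values for pile A (subtraction set {2, 3, 7}):
k:     0  1  2  3  4  5  6  7  8  9 10 11 12 13
g(k):  0  0  1  1  2  0  0  1  1  2  0  0  1  1
So g(13) = 1.
Pile B is a plain Nim pile of size 7, so its Grundy value is 7.
For pile C, compute g(0), g(1), … with moves {1, 2, 6, 7}:
g(0) = mex{} = 0
g(1) = mex{0} = 1
g(2) = mex{0,1} = 2
g(3) = mex{1,2} = 0
g(4) = mex{0,2} = 1
g(5) = mex{0,1} = 2
g(6) = mex{0,1,2} = 3
g(7) = mex{0,1,2,3} = 4
g(8) = mex{1,2,3,4} = 0
g(9) = mex{0,2,4} = 1
g(10) = mex{0,1} = 2
g(11) = mex{1,2} = 0
So g(11) = 0.
By the Sprague-Grundy theorem, the Grundy value of a sum of independent games is the XOR of the component values.
Combined value = 1 ⊕ 7 ⊕ 0 = 6.

6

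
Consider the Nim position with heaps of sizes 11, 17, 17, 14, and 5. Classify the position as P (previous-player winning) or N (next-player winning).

P-position

Compute the nim-sum pairwise:
11 ⊕ 17 = 26
26 ⊕ 17 = 11
11 ⊕ 14 = 5
5 ⊕ 5 = 0
The nim-sum is 0, so this is a P-position: the player to move is in a losing position under optimal play.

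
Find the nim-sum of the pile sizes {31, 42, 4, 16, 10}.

43

Compute the nim-sum pairwise:
31 ^ 42 = 53
53 ^ 4 = 49
49 ^ 16 = 33
33 ^ 10 = 43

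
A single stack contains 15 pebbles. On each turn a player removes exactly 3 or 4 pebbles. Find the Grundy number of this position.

0

Compute g(0), g(1), … for moves {3, 4}:
k:     0  1  2  3  4  5  6  7  8  9 10 11 12 13 14 15
g(k):  0  0  0  1  1  1  2  0  0  0  1  1  1  2  0  0
So g(15) = 0.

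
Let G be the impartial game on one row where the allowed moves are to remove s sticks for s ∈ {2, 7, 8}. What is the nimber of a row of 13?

2

Grundy values for subtraction set {2, 7, 8}:
k:     0  1  2  3  4  5  6  7  8  9 10 11 12 13
g(k):  0  0  1  1  0  0  1  1  2  2  0  3  1  2
So g(13) = 2.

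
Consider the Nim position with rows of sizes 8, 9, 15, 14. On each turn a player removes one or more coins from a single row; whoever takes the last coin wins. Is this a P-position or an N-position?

P-position

Compute the nim-sum pairwise:
8 XOR 9 = 1
1 XOR 15 = 14
14 XOR 14 = 0
The nim-sum is 0, so this is a P-position: the player to move is in a losing position under optimal play.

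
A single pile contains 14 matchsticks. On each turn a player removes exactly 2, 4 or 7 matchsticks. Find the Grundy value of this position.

1

Compute g(0), g(1), … for moves {2, 4, 7}:
g(0) = mex{} = 0
g(1) = mex{} = 0
g(2) = mex{0} = 1
g(3) = mex{0} = 1
g(4) = mex{0,1} = 2
g(5) = mex{0,1} = 2
g(6) = mex{1,2} = 0
g(7) = mex{0,1,2} = 3
g(8) = mex{0,2} = 1
g(9) = mex{1,2,3} = 0
g(10) = mex{0,1} = 2
g(11) = mex{0,2,3} = 1
g(12) = mex{1,2} = 0
g(13) = mex{0,1} = 2
g(14) = mex{0,2,3} = 1
So g(14) = 1.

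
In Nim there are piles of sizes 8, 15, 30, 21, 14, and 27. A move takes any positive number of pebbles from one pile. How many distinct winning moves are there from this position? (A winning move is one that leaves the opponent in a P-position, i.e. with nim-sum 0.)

3

Compute the nim-sum pairwise:
8 XOR 15 = 7
7 XOR 30 = 25
25 XOR 21 = 12
12 XOR 14 = 2
2 XOR 27 = 25
The overall nim-sum is X = 25. A pile of size p has a winning move iff p XOR X < p (reduce it to p XOR X).
  8: 8 XOR 25 = 17 ≥ 8 — no move.
  15: 15 XOR 25 = 22 ≥ 15 — no move.
  30: 30 XOR 25 = 7 < 30 — winning move (to 7).
  21: 21 XOR 25 = 12 < 21 — winning move (to 12).
  14: 14 XOR 25 = 23 ≥ 14 — no move.
  27: 27 XOR 25 = 2 < 27 — winning move (to 2).
That gives 3 winning moves.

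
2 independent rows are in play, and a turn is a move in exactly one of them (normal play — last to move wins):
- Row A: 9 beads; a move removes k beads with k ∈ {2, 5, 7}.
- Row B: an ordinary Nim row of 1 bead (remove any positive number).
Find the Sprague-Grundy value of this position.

3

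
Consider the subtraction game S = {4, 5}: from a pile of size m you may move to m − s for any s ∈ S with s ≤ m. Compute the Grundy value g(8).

Grundy values for subtraction set {4, 5}:
g(0) = mex{} = 0
g(1) = mex{} = 0
g(2) = mex{} = 0
g(3) = mex{} = 0
g(4) = mex{0} = 1
g(5) = mex{0} = 1
g(6) = mex{0} = 1
g(7) = mex{0} = 1
g(8) = mex{0,1} = 2
So g(8) = 2.

2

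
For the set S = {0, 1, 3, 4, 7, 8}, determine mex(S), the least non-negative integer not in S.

The values 0, 1 are all present; 2 is the first non-negative integer missing from the set.

2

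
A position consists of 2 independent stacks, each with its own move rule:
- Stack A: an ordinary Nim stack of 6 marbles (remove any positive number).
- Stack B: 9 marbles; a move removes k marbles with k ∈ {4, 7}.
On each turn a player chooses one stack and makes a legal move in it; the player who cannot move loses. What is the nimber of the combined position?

4

Stack A is a plain Nim stack of size 6, so its Grundy value is 6.
For stack B, compute g(0), g(1), … with moves {4, 7}:
g(0) = mex{} = 0
g(1) = mex{} = 0
g(2) = mex{} = 0
g(3) = mex{} = 0
g(4) = mex{0} = 1
g(5) = mex{0} = 1
g(6) = mex{0} = 1
g(7) = mex{0} = 1
g(8) = mex{0,1} = 2
g(9) = mex{0,1} = 2
So g(9) = 2.
The value of a disjunctive sum is the nim-sum of the parts.
Combined value = 6 ⊕ 2 = 4.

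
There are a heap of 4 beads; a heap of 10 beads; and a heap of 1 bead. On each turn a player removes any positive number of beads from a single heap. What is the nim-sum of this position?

15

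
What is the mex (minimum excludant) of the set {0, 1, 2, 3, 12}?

4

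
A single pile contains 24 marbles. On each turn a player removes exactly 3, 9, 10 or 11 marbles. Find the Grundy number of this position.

Compute g(0), g(1), … for moves {3, 9, 10, 11}:
k:     0  1  2  3  4  5  6  7  8  9 10 11 12 13 14 15 16 17 18 19 20 21 22 23 24
g(k):  0  0  0  1  1  1  0  0  0  1  1  1  2  2  0  3  3  1  2  2  0  0  0  1  1
So g(24) = 1.

1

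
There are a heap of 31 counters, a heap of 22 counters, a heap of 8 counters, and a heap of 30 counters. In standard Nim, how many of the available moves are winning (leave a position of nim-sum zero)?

3

Nim-sum: 31 XOR 22 XOR 8 XOR 30 = 31.
The overall nim-sum is X = 31. A heap of size p has a winning move iff p XOR X < p (reduce it to p XOR X).
  31: 31 XOR 31 = 0 < 31 — winning move (to 0).
  22: 22 XOR 31 = 9 < 22 — winning move (to 9).
  8: 8 XOR 31 = 23 ≥ 8 — no move.
  30: 30 XOR 31 = 1 < 30 — winning move (to 1).
That gives 3 winning moves.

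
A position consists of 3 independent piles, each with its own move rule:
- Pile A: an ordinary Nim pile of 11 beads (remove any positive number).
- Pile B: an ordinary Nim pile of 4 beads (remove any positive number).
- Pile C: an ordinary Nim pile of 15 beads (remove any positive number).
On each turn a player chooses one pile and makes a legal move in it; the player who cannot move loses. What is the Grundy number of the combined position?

0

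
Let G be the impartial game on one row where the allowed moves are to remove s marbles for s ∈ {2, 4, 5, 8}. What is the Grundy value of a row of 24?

1

Compute g(0), g(1), … for moves {2, 4, 5, 8}:
k:     0  1  2  3  4  5  6  7  8  9 10 11 12 13 14 15 16 17 18 19 20 21 22 23 24
g(k):  0  0  1  1  2  2  3  0  4  1  0  2  1  0  2  1  0  2  1  0  2  1  0  2  1
So g(24) = 1.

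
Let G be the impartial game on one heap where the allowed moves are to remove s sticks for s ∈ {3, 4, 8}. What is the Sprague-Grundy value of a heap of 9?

3

Compute g(0), g(1), … for moves {3, 4, 8}:
g(0) = mex{} = 0
g(1) = mex{} = 0
g(2) = mex{} = 0
g(3) = mex{0} = 1
g(4) = mex{0} = 1
g(5) = mex{0} = 1
g(6) = mex{0,1} = 2
g(7) = mex{1} = 0
g(8) = mex{0,1} = 2
g(9) = mex{0,1,2} = 3
So g(9) = 3.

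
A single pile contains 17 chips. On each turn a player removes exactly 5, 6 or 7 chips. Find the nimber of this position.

Compute g(0), g(1), … for moves {5, 6, 7}:
k:     0  1  2  3  4  5  6  7  8  9 10 11 12 13 14 15 16 17
g(k):  0  0  0  0  0  1  1  1  1  1  2  2  0  0  0  0  0  1
So g(17) = 1.

1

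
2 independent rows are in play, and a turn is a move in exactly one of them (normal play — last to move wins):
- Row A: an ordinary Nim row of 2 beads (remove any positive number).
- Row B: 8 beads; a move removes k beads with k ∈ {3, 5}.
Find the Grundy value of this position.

Row A is a plain Nim row of size 2, so its Grundy value is 2.
Build the Grundy sequence for row B with g(k) = mex{g(k−s) : s ∈ {3, 5}, s ≤ k}:
k:     0  1  2  3  4  5  6  7  8
g(k):  0  0  0  1  1  1  2  2  0
So g(8) = 0.
By the Sprague-Grundy theorem, the Grundy value of a sum of independent games is the XOR of the component values.
Combined value = 2 ⊕ 0 = 2.

2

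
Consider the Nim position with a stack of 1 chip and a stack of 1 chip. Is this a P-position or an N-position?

P-position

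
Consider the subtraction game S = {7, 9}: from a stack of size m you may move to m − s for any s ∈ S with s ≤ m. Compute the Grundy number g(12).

1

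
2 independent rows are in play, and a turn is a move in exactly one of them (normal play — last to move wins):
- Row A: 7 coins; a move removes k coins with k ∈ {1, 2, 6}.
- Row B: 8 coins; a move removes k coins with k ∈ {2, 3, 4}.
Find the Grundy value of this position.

Build the Grundy sequence for row A with g(k) = mex{g(k−s) : s ∈ {1, 2, 6}, s ≤ k}:
k:     0  1  2  3  4  5  6  7
g(k):  0  1  2  0  1  2  3  0
So g(7) = 0.
Build the Grundy sequence for row B with g(k) = mex{g(k−s) : s ∈ {2, 3, 4}, s ≤ k}:
g(0) = mex{} = 0
g(1) = mex{} = 0
g(2) = mex{0} = 1
g(3) = mex{0} = 1
g(4) = mex{0,1} = 2
g(5) = mex{0,1} = 2
g(6) = mex{1,2} = 0
g(7) = mex{1,2} = 0
g(8) = mex{0,2} = 1
So g(8) = 1.
The value of a disjunctive sum is the nim-sum of the parts.
Combined value = 0 XOR 1 = 1.

1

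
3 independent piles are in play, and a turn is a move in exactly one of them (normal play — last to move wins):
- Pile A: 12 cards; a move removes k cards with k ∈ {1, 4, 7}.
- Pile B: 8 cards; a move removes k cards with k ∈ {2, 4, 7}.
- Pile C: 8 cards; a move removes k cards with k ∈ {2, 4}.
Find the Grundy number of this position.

Build the Grundy sequence for pile A with g(k) = mex{g(k−s) : s ∈ {1, 4, 7}, s ≤ k}:
g(0) = mex{} = 0
g(1) = mex{0} = 1
g(2) = mex{1} = 0
g(3) = mex{0} = 1
g(4) = mex{0,1} = 2
g(5) = mex{1,2} = 0
g(6) = mex{0} = 1
g(7) = mex{0,1} = 2
g(8) = mex{1,2} = 0
g(9) = mex{0} = 1
g(10) = mex{1} = 0
g(11) = mex{0,2} = 1
g(12) = mex{0,1} = 2
So g(12) = 2.
Grundy values for pile B (subtraction set {2, 4, 7}):
g(0) = mex{} = 0
g(1) = mex{} = 0
g(2) = mex{0} = 1
g(3) = mex{0} = 1
g(4) = mex{0,1} = 2
g(5) = mex{0,1} = 2
g(6) = mex{1,2} = 0
g(7) = mex{0,1,2} = 3
g(8) = mex{0,2} = 1
So g(8) = 1.
For pile C, compute g(0), g(1), … with moves {2, 4}:
g(0) = mex{} = 0
g(1) = mex{} = 0
g(2) = mex{0} = 1
g(3) = mex{0} = 1
g(4) = mex{0,1} = 2
g(5) = mex{0,1} = 2
g(6) = mex{1,2} = 0
g(7) = mex{1,2} = 0
g(8) = mex{0,2} = 1
So g(8) = 1.
By the Sprague-Grundy theorem, the Grundy value of a sum of independent games is the XOR of the component values.
Combined value = 2 ⊕ 1 ⊕ 1 = 2.

2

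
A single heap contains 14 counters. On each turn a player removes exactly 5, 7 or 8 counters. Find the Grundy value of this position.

0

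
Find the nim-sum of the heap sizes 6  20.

18

Nim-sum: 6 ^ 20 = 18.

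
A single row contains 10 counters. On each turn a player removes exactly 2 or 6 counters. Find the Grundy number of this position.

Compute g(0), g(1), … for moves {2, 6}:
g(0) = mex{} = 0
g(1) = mex{} = 0
g(2) = mex{0} = 1
g(3) = mex{0} = 1
g(4) = mex{1} = 0
g(5) = mex{1} = 0
g(6) = mex{0} = 1
g(7) = mex{0} = 1
g(8) = mex{1} = 0
g(9) = mex{1} = 0
g(10) = mex{0} = 1
So g(10) = 1.

1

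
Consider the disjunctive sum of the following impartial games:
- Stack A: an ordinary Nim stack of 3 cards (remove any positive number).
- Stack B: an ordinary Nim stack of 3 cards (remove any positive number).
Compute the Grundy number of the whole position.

0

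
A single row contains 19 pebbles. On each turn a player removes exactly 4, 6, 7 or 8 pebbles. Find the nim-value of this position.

1

Build the Grundy sequence with g(k) = mex{g(k−s) : s ∈ {4, 6, 7, 8}, s ≤ k}:
k:     0  1  2  3  4  5  6  7  8  9 10 11 12 13 14 15 16 17 18 19
g(k):  0  0  0  0  1  1  1  1  2  2  2  2  0  0  0  0  1  1  1  1
So g(19) = 1.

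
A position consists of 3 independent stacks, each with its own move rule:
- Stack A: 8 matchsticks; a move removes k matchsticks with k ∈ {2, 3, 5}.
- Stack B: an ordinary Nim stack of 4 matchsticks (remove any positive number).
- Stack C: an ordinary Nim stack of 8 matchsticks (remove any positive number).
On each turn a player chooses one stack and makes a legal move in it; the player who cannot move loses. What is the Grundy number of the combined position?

12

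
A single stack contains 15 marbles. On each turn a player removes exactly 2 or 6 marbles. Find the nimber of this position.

Build the Grundy sequence with g(k) = mex{g(k−s) : s ∈ {2, 6}, s ≤ k}:
k:     0  1  2  3  4  5  6  7  8  9 10 11 12 13 14 15
g(k):  0  0  1  1  0  0  1  1  0  0  1  1  0  0  1  1
So g(15) = 1.

1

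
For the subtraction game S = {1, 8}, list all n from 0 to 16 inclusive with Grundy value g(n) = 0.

0, 2, 4, 6, 9, 11, 13, 15

Compute g(0), g(1), … for moves {1, 8}:
k:     0  1  2  3  4  5  6  7  8  9 10 11 12 13 14 15 16
g(k):  0  1  0  1  0  1  0  1  2  0  1  0  1  0  1  0  1
The P-positions (g = 0) in 0..16 are 0, 2, 4, 6, 9, 11, 13, 15.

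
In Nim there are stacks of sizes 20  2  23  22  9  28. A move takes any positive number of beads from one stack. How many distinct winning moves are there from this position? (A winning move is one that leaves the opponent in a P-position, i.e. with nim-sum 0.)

3

Compute the nim-sum pairwise:
20 XOR 2 = 22
22 XOR 23 = 1
1 XOR 22 = 23
23 XOR 9 = 30
30 XOR 28 = 2
The overall nim-sum is X = 2. A stack of size p has a winning move iff p XOR X < p (reduce it to p XOR X).
  20: 20 XOR 2 = 22 ≥ 20 — no move.
  2: 2 XOR 2 = 0 < 2 — winning move (to 0).
  23: 23 XOR 2 = 21 < 23 — winning move (to 21).
  22: 22 XOR 2 = 20 < 22 — winning move (to 20).
  9: 9 XOR 2 = 11 ≥ 9 — no move.
  28: 28 XOR 2 = 30 ≥ 28 — no move.
That gives 3 winning moves.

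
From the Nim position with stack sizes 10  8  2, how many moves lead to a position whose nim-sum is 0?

Compute the nim-sum pairwise:
10 XOR 8 = 2
2 XOR 2 = 0
The nim-sum is already 0, so every move leaves a nonzero nim-sum — there are no winning moves.

0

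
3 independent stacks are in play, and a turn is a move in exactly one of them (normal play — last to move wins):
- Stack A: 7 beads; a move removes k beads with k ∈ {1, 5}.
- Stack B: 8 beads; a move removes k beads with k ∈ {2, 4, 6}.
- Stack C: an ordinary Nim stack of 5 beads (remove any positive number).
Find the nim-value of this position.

4

Build the Grundy sequence for stack A with g(k) = mex{g(k−s) : s ∈ {1, 5}, s ≤ k}:
k:     0  1  2  3  4  5  6  7
g(k):  0  1  0  1  0  1  0  1
So g(7) = 1.
Grundy values for stack B (subtraction set {2, 4, 6}):
g(0) = mex{} = 0
g(1) = mex{} = 0
g(2) = mex{0} = 1
g(3) = mex{0} = 1
g(4) = mex{0,1} = 2
g(5) = mex{0,1} = 2
g(6) = mex{0,1,2} = 3
g(7) = mex{0,1,2} = 3
g(8) = mex{1,2,3} = 0
So g(8) = 0.
Stack C is a plain Nim stack of size 5, so its Grundy value is 5.
The value of a disjunctive sum is the nim-sum of the parts.
Combined value = 1 XOR 0 XOR 5 = 4.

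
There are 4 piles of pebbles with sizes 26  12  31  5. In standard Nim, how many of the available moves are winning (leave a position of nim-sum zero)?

3

In binary:
  11010  (26)
  01100  (12)
  11111  (31)
  00101  (5)
  -----
  01100  (12)
The overall nim-sum is X = 12. A pile of size p has a winning move iff p XOR X < p (reduce it to p XOR X).
  26: 26 XOR 12 = 22 < 26 — winning move (to 22).
  12: 12 XOR 12 = 0 < 12 — winning move (to 0).
  31: 31 XOR 12 = 19 < 31 — winning move (to 19).
  5: 5 XOR 12 = 9 ≥ 5 — no move.
That gives 3 winning moves.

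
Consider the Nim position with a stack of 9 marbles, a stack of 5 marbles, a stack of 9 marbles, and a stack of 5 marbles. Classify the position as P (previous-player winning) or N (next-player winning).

P-position

Bitwise XOR of the heap sizes:
  1001  (9)
  0101  (5)
  1001  (9)
  0101  (5)
  ----
  0000  (0)
The nim-sum is 0, so this is a P-position: the player to move is in a losing position under optimal play.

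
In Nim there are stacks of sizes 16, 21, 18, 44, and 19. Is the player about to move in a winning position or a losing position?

Write each in binary and XOR column by column:
  010000  (16)
  010101  (21)
  010010  (18)
  101100  (44)
  010011  (19)
  ------
  101000  (40)
The nim-sum is 40 ≠ 0, so this is an N-position: the player to move can win.

Winning position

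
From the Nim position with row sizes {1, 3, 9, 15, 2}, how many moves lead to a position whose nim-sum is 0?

In binary:
  0001  (1)
  0011  (3)
  1001  (9)
  1111  (15)
  0010  (2)
  ----
  0110  (6)
The overall nim-sum is X = 6. A row of size p has a winning move iff p XOR X < p (reduce it to p XOR X).
  1: 1 XOR 6 = 7 ≥ 1 — no move.
  3: 3 XOR 6 = 5 ≥ 3 — no move.
  9: 9 XOR 6 = 15 ≥ 9 — no move.
  15: 15 XOR 6 = 9 < 15 — winning move (to 9).
  2: 2 XOR 6 = 4 ≥ 2 — no move.
That gives 1 winning move.

1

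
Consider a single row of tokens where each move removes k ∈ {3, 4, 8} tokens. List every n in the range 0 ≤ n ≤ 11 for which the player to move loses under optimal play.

0, 1, 2, 7

Grundy values for subtraction set {3, 4, 8}:
g(0) = mex{} = 0
g(1) = mex{} = 0
g(2) = mex{} = 0
g(3) = mex{0} = 1
g(4) = mex{0} = 1
g(5) = mex{0} = 1
g(6) = mex{0,1} = 2
g(7) = mex{1} = 0
g(8) = mex{0,1} = 2
g(9) = mex{0,1,2} = 3
g(10) = mex{0,2} = 1
g(11) = mex{0,1,2} = 3
The P-positions (g = 0) in 0..11 are 0, 1, 2, 7.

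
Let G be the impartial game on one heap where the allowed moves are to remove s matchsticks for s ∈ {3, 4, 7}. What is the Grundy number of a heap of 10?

0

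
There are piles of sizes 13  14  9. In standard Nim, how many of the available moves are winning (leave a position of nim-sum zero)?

3

Compute the nim-sum pairwise:
13 XOR 14 = 3
3 XOR 9 = 10
The overall nim-sum is X = 10. A pile of size p has a winning move iff p XOR X < p (reduce it to p XOR X).
  13: 13 XOR 10 = 7 < 13 — winning move (to 7).
  14: 14 XOR 10 = 4 < 14 — winning move (to 4).
  9: 9 XOR 10 = 3 < 9 — winning move (to 3).
That gives 3 winning moves.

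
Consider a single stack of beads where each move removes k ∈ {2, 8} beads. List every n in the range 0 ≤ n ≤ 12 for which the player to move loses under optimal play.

0, 1, 4, 5, 10, 11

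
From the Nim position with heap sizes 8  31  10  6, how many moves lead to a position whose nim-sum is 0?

1

In binary:
  01000  (8)
  11111  (31)
  01010  (10)
  00110  (6)
  -----
  11011  (27)
The overall nim-sum is X = 27. A heap of size p has a winning move iff p XOR X < p (reduce it to p XOR X).
  8: 8 XOR 27 = 19 ≥ 8 — no move.
  31: 31 XOR 27 = 4 < 31 — winning move (to 4).
  10: 10 XOR 27 = 17 ≥ 10 — no move.
  6: 6 XOR 27 = 29 ≥ 6 — no move.
That gives 1 winning move.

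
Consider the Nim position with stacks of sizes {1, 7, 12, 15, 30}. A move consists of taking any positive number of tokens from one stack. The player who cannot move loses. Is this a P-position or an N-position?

N-position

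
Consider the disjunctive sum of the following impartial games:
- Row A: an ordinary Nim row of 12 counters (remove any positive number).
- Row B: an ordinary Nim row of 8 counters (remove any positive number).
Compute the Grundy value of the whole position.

4

Row A is a plain Nim row of size 12, so its Grundy value is 12.
Row B is a plain Nim row of size 8, so its Grundy value is 8.
The value of a disjunctive sum is the nim-sum of the parts.
Combined value = 12 ⊕ 8 = 4.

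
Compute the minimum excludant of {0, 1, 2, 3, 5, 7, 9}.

4

The values 0, 1, 2, 3 are all present; 4 is the first non-negative integer missing from the set.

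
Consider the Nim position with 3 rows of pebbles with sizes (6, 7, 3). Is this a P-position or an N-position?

N-position

Compute the nim-sum pairwise:
6 ^ 7 = 1
1 ^ 3 = 2
The nim-sum is 2 ≠ 0, so this is an N-position: the player to move can win.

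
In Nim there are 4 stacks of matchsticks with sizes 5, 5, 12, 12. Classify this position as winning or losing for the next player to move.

Losing position

Bitwise XOR of the heap sizes:
  0101  (5)
  0101  (5)
  1100  (12)
  1100  (12)
  ----
  0000  (0)
The nim-sum is 0, so this is a P-position: the player to move is in a losing position under optimal play.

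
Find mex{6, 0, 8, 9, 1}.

2

The values 0, 1 are all present; 2 is the first non-negative integer missing from the set.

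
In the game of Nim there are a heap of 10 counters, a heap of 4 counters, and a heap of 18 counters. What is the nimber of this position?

Compute the nim-sum pairwise:
10 ⊕ 4 = 14
14 ⊕ 18 = 28

28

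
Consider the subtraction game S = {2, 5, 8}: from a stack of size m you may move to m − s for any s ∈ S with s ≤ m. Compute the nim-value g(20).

0

Build the Grundy sequence with g(k) = mex{g(k−s) : s ∈ {2, 5, 8}, s ≤ k}:
k:     0  1  2  3  4  5  6  7  8  9 10 11 12 13 14 15 16 17 18 19 20
g(k):  0  0  1  1  0  2  1  0  2  1  0  0  1  1  0  2  1  0  2  1  0
So g(20) = 0.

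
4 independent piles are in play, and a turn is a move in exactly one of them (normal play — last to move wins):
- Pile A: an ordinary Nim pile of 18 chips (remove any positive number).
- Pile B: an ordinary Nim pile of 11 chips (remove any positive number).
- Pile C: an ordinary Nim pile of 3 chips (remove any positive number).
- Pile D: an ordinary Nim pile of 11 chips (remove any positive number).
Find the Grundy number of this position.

17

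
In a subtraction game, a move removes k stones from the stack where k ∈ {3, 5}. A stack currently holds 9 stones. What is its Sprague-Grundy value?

Compute g(0), g(1), … for moves {3, 5}:
g(0) = mex{} = 0
g(1) = mex{} = 0
g(2) = mex{} = 0
g(3) = mex{0} = 1
g(4) = mex{0} = 1
g(5) = mex{0} = 1
g(6) = mex{0,1} = 2
g(7) = mex{0,1} = 2
g(8) = mex{1} = 0
g(9) = mex{1,2} = 0
So g(9) = 0.

0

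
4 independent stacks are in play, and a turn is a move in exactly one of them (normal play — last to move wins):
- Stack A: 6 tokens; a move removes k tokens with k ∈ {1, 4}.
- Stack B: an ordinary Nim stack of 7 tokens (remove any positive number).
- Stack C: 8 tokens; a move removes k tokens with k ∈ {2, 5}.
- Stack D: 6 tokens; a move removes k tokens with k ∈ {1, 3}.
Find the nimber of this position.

6

For stack A, compute g(0), g(1), … with moves {1, 4}:
k:     0  1  2  3  4  5  6
g(k):  0  1  0  1  2  0  1
So g(6) = 1.
Stack B is a plain Nim stack of size 7, so its Grundy value is 7.
For stack C, compute g(0), g(1), … with moves {2, 5}:
g(0) = mex{} = 0
g(1) = mex{} = 0
g(2) = mex{0} = 1
g(3) = mex{0} = 1
g(4) = mex{1} = 0
g(5) = mex{0,1} = 2
g(6) = mex{0} = 1
g(7) = mex{1,2} = 0
g(8) = mex{1} = 0
So g(8) = 0.
For stack D, compute g(0), g(1), … with moves {1, 3}:
g(0) = mex{} = 0
g(1) = mex{0} = 1
g(2) = mex{1} = 0
g(3) = mex{0} = 1
g(4) = mex{1} = 0
g(5) = mex{0} = 1
g(6) = mex{1} = 0
So g(6) = 0.
By the Sprague-Grundy theorem, the Grundy value of a sum of independent games is the XOR of the component values.
Combined value = 1 XOR 7 XOR 0 XOR 0 = 6.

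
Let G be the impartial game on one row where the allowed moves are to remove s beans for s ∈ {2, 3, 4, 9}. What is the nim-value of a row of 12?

0

Grundy values for subtraction set {2, 3, 4, 9}:
g(0) = mex{} = 0
g(1) = mex{} = 0
g(2) = mex{0} = 1
g(3) = mex{0} = 1
g(4) = mex{0,1} = 2
g(5) = mex{0,1} = 2
g(6) = mex{1,2} = 0
g(7) = mex{1,2} = 0
g(8) = mex{0,2} = 1
g(9) = mex{0,2} = 1
g(10) = mex{0,1} = 2
g(11) = mex{0,1} = 2
g(12) = mex{1,2} = 0
So g(12) = 0.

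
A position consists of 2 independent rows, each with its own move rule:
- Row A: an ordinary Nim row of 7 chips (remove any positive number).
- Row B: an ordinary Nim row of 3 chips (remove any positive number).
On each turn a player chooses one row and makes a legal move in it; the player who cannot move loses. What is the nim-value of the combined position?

Row A is a plain Nim row of size 7, so its Grundy value is 7.
Row B is a plain Nim row of size 3, so its Grundy value is 3.
By the Sprague-Grundy theorem, the Grundy value of a sum of independent games is the XOR of the component values.
Combined value = 7 XOR 3 = 4.

4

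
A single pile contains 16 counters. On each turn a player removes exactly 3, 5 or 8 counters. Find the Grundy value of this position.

1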